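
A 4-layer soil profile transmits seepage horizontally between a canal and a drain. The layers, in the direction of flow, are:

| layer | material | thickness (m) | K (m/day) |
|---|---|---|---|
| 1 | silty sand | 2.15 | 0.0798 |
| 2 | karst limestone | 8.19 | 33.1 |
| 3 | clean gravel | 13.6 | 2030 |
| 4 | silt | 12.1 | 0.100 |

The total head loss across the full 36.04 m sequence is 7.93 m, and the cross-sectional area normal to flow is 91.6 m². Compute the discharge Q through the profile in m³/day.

Flow is perpendicular to layering, so the layers act in series and the equivalent K is the thickness-weighted harmonic mean.
Total thickness L = 2.15 + 8.19 + 13.6 + 12.1 = 36.04 m.
Σ(b_i/K_i) = 2.15/0.0798 + 8.19/33.1 + 13.6/2030 + 12.1/0.100 = 148.2 d.
K_eq = L / Σ(b_i/K_i) = 36.04 / 148.2 = 0.2432 m/day.
Q = K_eq · A · (Δh/L) = 0.2432 × 91.6 × (7.93/36.04) = 4.902 m³/day.

4.90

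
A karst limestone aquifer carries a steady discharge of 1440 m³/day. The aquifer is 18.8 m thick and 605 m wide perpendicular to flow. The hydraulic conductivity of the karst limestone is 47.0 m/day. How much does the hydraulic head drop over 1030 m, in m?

2.77

Cross-sectional area A = 605 × 18.8 = 11374 m².
From Q = K·A·i, i = Q / (K·A) = 1440 / (47.00 × 11374) = 0.002694.
Head loss Δh = i · L = 0.002694 × 1030 = 2.775 m.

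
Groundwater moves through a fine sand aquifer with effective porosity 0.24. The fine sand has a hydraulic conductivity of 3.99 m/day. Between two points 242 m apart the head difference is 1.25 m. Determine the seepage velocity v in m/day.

Hydraulic gradient i = Δh / L = 1.25 / 242 = 0.005165.
Darcy flux q = K · i = 3.990 × 0.005165 = 0.02061 m/day.
Seepage velocity v = q / n_e = 0.02061 / 0.24 = 0.08587 m/day.

0.0859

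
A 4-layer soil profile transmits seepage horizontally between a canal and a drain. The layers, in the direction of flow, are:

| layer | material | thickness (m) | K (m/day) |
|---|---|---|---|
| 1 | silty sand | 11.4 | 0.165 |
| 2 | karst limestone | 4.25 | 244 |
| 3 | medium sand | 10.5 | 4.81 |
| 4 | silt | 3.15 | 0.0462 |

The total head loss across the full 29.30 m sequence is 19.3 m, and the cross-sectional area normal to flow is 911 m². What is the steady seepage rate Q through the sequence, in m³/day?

Flow is perpendicular to layering, so the layers act in series and the equivalent K is the thickness-weighted harmonic mean.
Total thickness L = 11.4 + 4.25 + 10.5 + 3.15 = 29.30 m.
Σ(b_i/K_i) = 11.4/0.165 + 4.25/244 + 10.5/4.81 + 3.15/0.0462 = 139.5 d.
K_eq = L / Σ(b_i/K_i) = 29.30 / 139.5 = 0.2101 m/day.
Q = K_eq · A · (Δh/L) = 0.2101 × 911 × (19.3/29.30) = 126.1 m³/day.

126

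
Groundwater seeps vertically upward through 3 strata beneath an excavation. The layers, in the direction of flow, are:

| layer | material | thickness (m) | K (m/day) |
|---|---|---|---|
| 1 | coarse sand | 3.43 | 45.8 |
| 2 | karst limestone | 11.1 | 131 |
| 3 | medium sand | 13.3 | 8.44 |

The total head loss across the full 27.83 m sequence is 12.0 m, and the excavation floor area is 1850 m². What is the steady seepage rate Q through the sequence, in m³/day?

12800

Flow is perpendicular to layering, so the layers act in series and the equivalent K is the thickness-weighted harmonic mean.
Total thickness L = 3.43 + 11.1 + 13.3 = 27.83 m.
Σ(b_i/K_i) = 3.43/45.8 + 11.1/131 + 13.3/8.44 = 1.735 d.
K_eq = L / Σ(b_i/K_i) = 27.83 / 1.735 = 16.04 m/day.
Q = K_eq · A · (Δh/L) = 16.04 × 1850 × (12.0/27.83) = 12792 m³/day.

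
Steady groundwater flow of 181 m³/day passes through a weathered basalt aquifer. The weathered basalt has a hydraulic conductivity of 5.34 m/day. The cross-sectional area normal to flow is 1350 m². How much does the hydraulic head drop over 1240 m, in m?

31.1

From Q = K·A·i, i = Q / (K·A) = 181 / (5.340 × 1350) = 0.02511.
Head loss Δh = i · L = 0.02511 × 1240 = 31.13 m.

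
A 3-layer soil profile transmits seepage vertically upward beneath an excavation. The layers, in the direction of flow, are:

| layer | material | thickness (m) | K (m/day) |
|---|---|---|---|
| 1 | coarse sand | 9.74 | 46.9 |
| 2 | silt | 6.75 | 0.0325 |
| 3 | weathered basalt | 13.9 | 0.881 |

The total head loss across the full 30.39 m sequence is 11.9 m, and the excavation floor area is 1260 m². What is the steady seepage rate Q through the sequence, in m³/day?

67.0

Flow is perpendicular to layering, so the layers act in series and the equivalent K is the thickness-weighted harmonic mean.
Total thickness L = 9.74 + 6.75 + 13.9 = 30.39 m.
Σ(b_i/K_i) = 9.74/46.9 + 6.75/0.0325 + 13.9/0.881 = 223.7 d.
K_eq = L / Σ(b_i/K_i) = 30.39 / 223.7 = 0.1359 m/day.
Q = K_eq · A · (Δh/L) = 0.1359 × 1260 × (11.9/30.39) = 67.03 m³/day.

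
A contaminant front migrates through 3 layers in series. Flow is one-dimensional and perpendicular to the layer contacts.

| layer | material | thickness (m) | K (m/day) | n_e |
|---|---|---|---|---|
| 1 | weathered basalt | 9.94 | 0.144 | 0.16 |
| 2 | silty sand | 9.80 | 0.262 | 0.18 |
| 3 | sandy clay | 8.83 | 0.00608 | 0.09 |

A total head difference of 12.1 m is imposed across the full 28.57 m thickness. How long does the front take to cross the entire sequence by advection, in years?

With flow normal to the layers, continuity requires the same specific discharge q through every layer.
Σ(b_i/K_i) = 9.94/0.144 + 9.80/0.262 + 8.83/0.00608 = 1559 d.
q = Δh / Σ(b_i/K_i) = 12.1 / 1559 = 0.007763 m/day.
In each layer the seepage velocity is v_i = q/n_i, so the layer transit time is t_i = b_i·n_i / q:
  layer 1 (weathered basalt): t_1 = 9.94 × 0.16 / 0.007763 = 204.9 d
  layer 2 (silty sand): t_2 = 9.80 × 0.18 / 0.007763 = 227.2 d
  layer 3 (sandy clay): t_3 = 8.83 × 0.09 / 0.007763 = 102.4 d
Total t = Σ t_i = 534.5 days = 1.463 years.

1.46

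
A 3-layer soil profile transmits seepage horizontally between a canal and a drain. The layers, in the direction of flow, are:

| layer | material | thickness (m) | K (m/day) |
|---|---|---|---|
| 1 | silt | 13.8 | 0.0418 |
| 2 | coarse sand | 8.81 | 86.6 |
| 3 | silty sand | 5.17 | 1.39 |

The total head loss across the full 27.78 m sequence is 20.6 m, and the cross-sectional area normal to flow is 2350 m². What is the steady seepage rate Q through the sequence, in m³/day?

145

Flow is perpendicular to layering, so the layers act in series and the equivalent K is the thickness-weighted harmonic mean.
Total thickness L = 13.8 + 8.81 + 5.17 = 27.78 m.
Σ(b_i/K_i) = 13.8/0.0418 + 8.81/86.6 + 5.17/1.39 = 334.0 d.
K_eq = L / Σ(b_i/K_i) = 27.78 / 334.0 = 0.08318 m/day.
Q = K_eq · A · (Δh/L) = 0.08318 × 2350 × (20.6/27.78) = 145.0 m³/day.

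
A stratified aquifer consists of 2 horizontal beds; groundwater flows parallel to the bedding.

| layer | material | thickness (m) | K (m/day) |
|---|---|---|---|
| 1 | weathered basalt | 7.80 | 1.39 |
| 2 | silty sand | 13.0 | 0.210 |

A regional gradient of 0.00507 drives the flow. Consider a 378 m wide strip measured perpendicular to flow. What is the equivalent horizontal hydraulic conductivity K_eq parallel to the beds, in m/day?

Flow is parallel to layering, so each bed carries its own Darcy discharge and the transmissivities add.
Σ(K_i·b_i) = 1.39×7.80 + 0.210×13.0 = 13.57 m²/day.
Total thickness b = 20.80 m, so K_eq = Σ(K_i·b_i)/b = 0.6525 m/day.

0.652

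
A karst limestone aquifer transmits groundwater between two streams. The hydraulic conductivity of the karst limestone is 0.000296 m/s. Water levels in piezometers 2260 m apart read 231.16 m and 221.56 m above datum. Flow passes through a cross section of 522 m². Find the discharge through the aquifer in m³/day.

Convert K: 0.000296 m/s × 86400 = 25.57 m/day.
Hydraulic gradient i = (231.16 − 221.56) / 2260 = 9.6 / 2260 = 0.004248.
Darcy's law: Q = K · A · i = 25.57 × 522.0 × 0.004248 = 56.71 m³/day.

56.7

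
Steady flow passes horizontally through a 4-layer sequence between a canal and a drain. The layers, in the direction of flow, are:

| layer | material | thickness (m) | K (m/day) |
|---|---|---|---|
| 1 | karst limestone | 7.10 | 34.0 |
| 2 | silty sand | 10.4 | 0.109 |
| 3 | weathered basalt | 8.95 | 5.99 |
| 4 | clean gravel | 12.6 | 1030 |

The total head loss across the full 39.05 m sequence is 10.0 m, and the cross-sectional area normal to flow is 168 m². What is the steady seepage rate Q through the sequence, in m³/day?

Flow is perpendicular to layering, so the layers act in series and the equivalent K is the thickness-weighted harmonic mean.
Total thickness L = 7.10 + 10.4 + 8.95 + 12.6 = 39.05 m.
Σ(b_i/K_i) = 7.10/34.0 + 10.4/0.109 + 8.95/5.99 + 12.6/1030 = 97.13 d.
K_eq = L / Σ(b_i/K_i) = 39.05 / 97.13 = 0.4020 m/day.
Q = K_eq · A · (Δh/L) = 0.4020 × 168 × (10.0/39.05) = 17.30 m³/day.

17.3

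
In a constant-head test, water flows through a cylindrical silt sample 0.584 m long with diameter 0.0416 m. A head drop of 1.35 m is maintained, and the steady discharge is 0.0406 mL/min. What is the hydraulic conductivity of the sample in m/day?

0.0186

Cross-sectional area A = π·(d/2)² = π × (0.0416/2)² = 0.001359 m².
Convert discharge: 0.0406 mL/min = 6.767e-10 m³/s.
Darcy's law rearranged: K = Q·L / (A·Δh) = 6.767e-10 × 0.584 / (0.001359 × 1.35) = 2.154e-07 m/s = 0.01861 m/day.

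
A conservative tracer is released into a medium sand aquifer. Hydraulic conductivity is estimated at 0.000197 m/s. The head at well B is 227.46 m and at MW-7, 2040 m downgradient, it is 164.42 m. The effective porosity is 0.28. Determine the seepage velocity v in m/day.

Convert K: 0.000197 m/s × 86400 = 17.02 m/day.
Hydraulic gradient i = (227.46 − 164.42) / 2040 = 63.04 / 2040 = 0.03090.
Darcy flux q = K · i = 17.02 × 0.03090 = 0.5260 m/day.
Seepage velocity v = q / n_e = 0.5260 / 0.28 = 1.878 m/day.

1.88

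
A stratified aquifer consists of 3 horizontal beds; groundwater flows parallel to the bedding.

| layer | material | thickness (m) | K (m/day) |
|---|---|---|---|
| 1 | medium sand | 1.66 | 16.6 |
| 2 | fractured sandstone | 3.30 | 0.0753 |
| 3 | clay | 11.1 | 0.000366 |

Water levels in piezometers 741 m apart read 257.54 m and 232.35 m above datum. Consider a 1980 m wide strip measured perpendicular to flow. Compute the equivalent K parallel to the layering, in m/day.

1.73

Flow is parallel to layering, so each bed carries its own Darcy discharge and the transmissivities add.
Σ(K_i·b_i) = 16.6×1.66 + 0.0753×3.30 + 0.000366×11.1 = 27.81 m²/day.
Total thickness b = 16.06 m, so K_eq = Σ(K_i·b_i)/b = 1.732 m/day.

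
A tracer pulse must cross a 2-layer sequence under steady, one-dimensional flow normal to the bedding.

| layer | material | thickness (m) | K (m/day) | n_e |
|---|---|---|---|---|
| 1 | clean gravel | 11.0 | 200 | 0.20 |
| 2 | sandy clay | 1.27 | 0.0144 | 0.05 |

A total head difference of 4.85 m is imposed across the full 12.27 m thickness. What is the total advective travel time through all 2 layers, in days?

41.2

With flow normal to the layers, continuity requires the same specific discharge q through every layer.
Σ(b_i/K_i) = 11.0/200 + 1.27/0.0144 = 88.25 d.
q = Δh / Σ(b_i/K_i) = 4.85 / 88.25 = 0.05496 m/day.
In each layer the seepage velocity is v_i = q/n_i, so the layer transit time is t_i = b_i·n_i / q:
  layer 1 (clean gravel): t_1 = 11.0 × 0.20 / 0.05496 = 40.03 d
  layer 2 (sandy clay): t_2 = 1.27 × 0.05 / 0.05496 = 1.155 d
Total t = Σ t_i = 41.19 days.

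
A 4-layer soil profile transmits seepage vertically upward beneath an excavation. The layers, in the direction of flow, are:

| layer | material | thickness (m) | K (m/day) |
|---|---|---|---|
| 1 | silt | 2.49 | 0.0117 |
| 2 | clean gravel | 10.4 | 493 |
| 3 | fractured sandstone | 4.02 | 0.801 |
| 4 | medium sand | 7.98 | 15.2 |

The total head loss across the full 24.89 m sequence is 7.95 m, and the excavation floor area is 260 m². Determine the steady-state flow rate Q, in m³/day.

Flow is perpendicular to layering, so the layers act in series and the equivalent K is the thickness-weighted harmonic mean.
Total thickness L = 2.49 + 10.4 + 4.02 + 7.98 = 24.89 m.
Σ(b_i/K_i) = 2.49/0.0117 + 10.4/493 + 4.02/0.801 + 7.98/15.2 = 218.4 d.
K_eq = L / Σ(b_i/K_i) = 24.89 / 218.4 = 0.1140 m/day.
Q = K_eq · A · (Δh/L) = 0.1140 × 260 × (7.95/24.89) = 9.465 m³/day.

9.46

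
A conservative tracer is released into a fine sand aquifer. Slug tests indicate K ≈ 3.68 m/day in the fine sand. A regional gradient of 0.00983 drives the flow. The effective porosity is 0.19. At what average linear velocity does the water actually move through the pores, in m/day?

Hydraulic gradient i = 0.00983.
Darcy flux q = K · i = 3.680 × 0.009830 = 0.03617 m/day.
Seepage velocity v = q / n_e = 0.03617 / 0.19 = 0.1904 m/day.

0.190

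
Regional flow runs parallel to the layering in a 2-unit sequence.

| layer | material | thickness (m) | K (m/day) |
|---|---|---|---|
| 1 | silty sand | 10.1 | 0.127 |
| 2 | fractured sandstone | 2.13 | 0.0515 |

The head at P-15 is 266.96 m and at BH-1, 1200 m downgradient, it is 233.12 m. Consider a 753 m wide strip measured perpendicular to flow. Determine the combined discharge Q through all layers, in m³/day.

29.6

Flow is parallel to layering, so each bed carries its own Darcy discharge and the transmissivities add.
Σ(K_i·b_i) = 0.127×10.1 + 0.0515×2.13 = 1.392 m²/day.
Hydraulic gradient i = (266.96 − 233.12) / 1200 = 33.84 / 1200 = 0.02820.
Q = Σ(K_i·b_i) · W · i = 1.392 × 753 × 0.02820 = 29.57 m³/day.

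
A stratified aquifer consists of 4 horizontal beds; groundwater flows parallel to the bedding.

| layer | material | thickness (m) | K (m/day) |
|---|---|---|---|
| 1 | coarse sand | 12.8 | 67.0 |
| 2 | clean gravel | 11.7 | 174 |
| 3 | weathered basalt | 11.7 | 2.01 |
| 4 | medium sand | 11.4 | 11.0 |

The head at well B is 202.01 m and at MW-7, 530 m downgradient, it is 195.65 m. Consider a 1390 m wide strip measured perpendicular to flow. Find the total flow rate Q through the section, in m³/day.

50700

Flow is parallel to layering, so each bed carries its own Darcy discharge and the transmissivities add.
Σ(K_i·b_i) = 67.0×12.8 + 174×11.7 + 2.01×11.7 + 11.0×11.4 = 3042 m²/day.
Hydraulic gradient i = (202.01 − 195.65) / 530 = 6.36 / 530 = 0.01200.
Q = Σ(K_i·b_i) · W · i = 3042 × 1390 × 0.01200 = 50746 m³/day.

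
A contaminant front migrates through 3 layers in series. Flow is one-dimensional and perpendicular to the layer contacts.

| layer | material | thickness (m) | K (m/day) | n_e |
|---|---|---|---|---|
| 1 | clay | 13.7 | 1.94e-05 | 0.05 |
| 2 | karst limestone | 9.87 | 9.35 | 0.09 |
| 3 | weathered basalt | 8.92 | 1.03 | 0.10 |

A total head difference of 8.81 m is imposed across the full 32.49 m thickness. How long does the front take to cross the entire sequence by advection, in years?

541

With flow normal to the layers, continuity requires the same specific discharge q through every layer.
Σ(b_i/K_i) = 13.7/1.94e-05 + 9.87/9.35 + 8.92/1.03 = 7.062e+05 d.
q = Δh / Σ(b_i/K_i) = 8.81 / 7.062e+05 = 1.248e-05 m/day.
In each layer the seepage velocity is v_i = q/n_i, so the layer transit time is t_i = b_i·n_i / q:
  layer 1 (clay): t_1 = 13.7 × 0.05 / 1.248e-05 = 54908 d
  layer 2 (karst limestone): t_2 = 9.87 × 0.09 / 1.248e-05 = 71205 d
  layer 3 (weathered basalt): t_3 = 8.92 × 0.10 / 1.248e-05 = 71501 d
Total t = Σ t_i = 1.976e+05 days = 541.0 years.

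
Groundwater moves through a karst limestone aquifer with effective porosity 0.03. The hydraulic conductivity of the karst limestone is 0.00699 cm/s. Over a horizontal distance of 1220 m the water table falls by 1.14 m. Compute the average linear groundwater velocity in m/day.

Convert K: 0.00699 cm/s × 864 = 6.039 m/day.
Hydraulic gradient i = Δh / L = 1.14 / 1220 = 0.0009344.
Darcy flux q = K · i = 6.039 × 0.0009344 = 0.005643 m/day.
Seepage velocity v = q / n_e = 0.005643 / 0.03 = 0.1881 m/day.

0.188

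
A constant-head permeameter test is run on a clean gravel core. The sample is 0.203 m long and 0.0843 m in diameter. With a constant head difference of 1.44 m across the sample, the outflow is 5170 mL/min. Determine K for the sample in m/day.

188

Cross-sectional area A = π·(d/2)² = π × (0.0843/2)² = 0.005581 m².
Convert discharge: 5170 mL/min = 8.617e-05 m³/s.
Darcy's law rearranged: K = Q·L / (A·Δh) = 8.617e-05 × 0.203 / (0.005581 × 1.44) = 0.002176 m/s = 188.0 m/day.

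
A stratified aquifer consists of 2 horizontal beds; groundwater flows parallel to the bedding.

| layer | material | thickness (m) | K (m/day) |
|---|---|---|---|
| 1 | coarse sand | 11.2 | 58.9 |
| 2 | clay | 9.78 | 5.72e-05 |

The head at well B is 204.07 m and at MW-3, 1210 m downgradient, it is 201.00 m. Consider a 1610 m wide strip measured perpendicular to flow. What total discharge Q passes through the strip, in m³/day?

2690

Flow is parallel to layering, so each bed carries its own Darcy discharge and the transmissivities add.
Σ(K_i·b_i) = 58.9×11.2 + 5.72e-05×9.78 = 659.7 m²/day.
Hydraulic gradient i = (204.07 − 201.00) / 1210 = 3.07 / 1210 = 0.002537.
Q = Σ(K_i·b_i) · W · i = 659.7 × 1610 × 0.002537 = 2695 m³/day.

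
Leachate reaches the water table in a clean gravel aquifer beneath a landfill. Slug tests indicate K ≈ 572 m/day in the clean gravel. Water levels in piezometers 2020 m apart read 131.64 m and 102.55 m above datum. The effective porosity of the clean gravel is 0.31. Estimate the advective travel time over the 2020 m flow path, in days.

Hydraulic gradient i = (131.64 − 102.55) / 2020 = 29.09 / 2020 = 0.01440.
Darcy flux q = K · i = 572.0 × 0.01440 = 8.237 m/day.
Seepage velocity v = q / n_e = 8.237 / 0.31 = 26.57 m/day.
Travel time t = L / v = 2020 / 26.57 = 76.02 days.

76.0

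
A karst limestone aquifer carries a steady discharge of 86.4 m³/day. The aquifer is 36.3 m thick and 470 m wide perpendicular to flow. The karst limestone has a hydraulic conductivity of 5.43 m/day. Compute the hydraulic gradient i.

Cross-sectional area A = 470 × 36.3 = 17061 m².
From Q = K·A·i, i = Q / (K·A) = 86.4 / (5.430 × 17061) = 0.0009326.

0.000933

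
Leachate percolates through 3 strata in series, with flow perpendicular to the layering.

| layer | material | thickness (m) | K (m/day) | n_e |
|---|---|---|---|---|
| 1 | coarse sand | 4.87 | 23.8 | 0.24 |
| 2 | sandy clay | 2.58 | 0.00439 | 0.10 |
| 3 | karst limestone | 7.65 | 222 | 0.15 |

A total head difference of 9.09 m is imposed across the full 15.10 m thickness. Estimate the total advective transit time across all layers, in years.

0.456

With flow normal to the layers, continuity requires the same specific discharge q through every layer.
Σ(b_i/K_i) = 4.87/23.8 + 2.58/0.00439 + 7.65/222 = 587.9 d.
q = Δh / Σ(b_i/K_i) = 9.09 / 587.9 = 0.01546 m/day.
In each layer the seepage velocity is v_i = q/n_i, so the layer transit time is t_i = b_i·n_i / q:
  layer 1 (coarse sand): t_1 = 4.87 × 0.24 / 0.01546 = 75.60 d
  layer 2 (sandy clay): t_2 = 2.58 × 0.10 / 0.01546 = 16.69 d
  layer 3 (karst limestone): t_3 = 7.65 × 0.15 / 0.01546 = 74.22 d
Total t = Σ t_i = 166.5 days = 0.4559 years.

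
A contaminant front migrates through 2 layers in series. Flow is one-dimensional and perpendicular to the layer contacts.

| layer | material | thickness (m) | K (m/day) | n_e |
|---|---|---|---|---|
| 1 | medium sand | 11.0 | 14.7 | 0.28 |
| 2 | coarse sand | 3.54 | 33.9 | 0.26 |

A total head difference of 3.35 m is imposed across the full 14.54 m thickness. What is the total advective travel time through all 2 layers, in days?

1.02

With flow normal to the layers, continuity requires the same specific discharge q through every layer.
Σ(b_i/K_i) = 11.0/14.7 + 3.54/33.9 = 0.8527 d.
q = Δh / Σ(b_i/K_i) = 3.35 / 0.8527 = 3.929 m/day.
In each layer the seepage velocity is v_i = q/n_i, so the layer transit time is t_i = b_i·n_i / q:
  layer 1 (medium sand): t_1 = 11.0 × 0.28 / 3.929 = 0.7840 d
  layer 2 (coarse sand): t_2 = 3.54 × 0.26 / 3.929 = 0.2343 d
Total t = Σ t_i = 1.018 days.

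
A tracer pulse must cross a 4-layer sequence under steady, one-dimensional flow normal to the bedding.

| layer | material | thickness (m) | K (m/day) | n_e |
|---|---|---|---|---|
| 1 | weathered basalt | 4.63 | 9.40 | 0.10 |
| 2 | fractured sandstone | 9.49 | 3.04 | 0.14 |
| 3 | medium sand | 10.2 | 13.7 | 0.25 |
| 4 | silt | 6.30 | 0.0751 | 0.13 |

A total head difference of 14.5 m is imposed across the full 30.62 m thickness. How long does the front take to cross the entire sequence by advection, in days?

31.4

With flow normal to the layers, continuity requires the same specific discharge q through every layer.
Σ(b_i/K_i) = 4.63/9.40 + 9.49/3.04 + 10.2/13.7 + 6.30/0.0751 = 88.25 d.
q = Δh / Σ(b_i/K_i) = 14.5 / 88.25 = 0.1643 m/day.
In each layer the seepage velocity is v_i = q/n_i, so the layer transit time is t_i = b_i·n_i / q:
  layer 1 (weathered basalt): t_1 = 4.63 × 0.10 / 0.1643 = 2.818 d
  layer 2 (fractured sandstone): t_2 = 9.49 × 0.14 / 0.1643 = 8.086 d
  layer 3 (medium sand): t_3 = 10.2 × 0.25 / 0.1643 = 15.52 d
  layer 4 (silt): t_4 = 6.30 × 0.13 / 0.1643 = 4.984 d
Total t = Σ t_i = 31.41 days.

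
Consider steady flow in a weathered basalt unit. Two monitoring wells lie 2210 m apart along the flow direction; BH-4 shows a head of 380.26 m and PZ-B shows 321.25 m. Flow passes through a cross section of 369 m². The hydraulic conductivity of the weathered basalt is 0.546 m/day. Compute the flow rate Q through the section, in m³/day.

Hydraulic gradient i = (380.26 − 321.25) / 2210 = 59.01 / 2210 = 0.02670.
Darcy's law: Q = K · A · i = 0.5460 × 369.0 × 0.02670 = 5.380 m³/day.

5.38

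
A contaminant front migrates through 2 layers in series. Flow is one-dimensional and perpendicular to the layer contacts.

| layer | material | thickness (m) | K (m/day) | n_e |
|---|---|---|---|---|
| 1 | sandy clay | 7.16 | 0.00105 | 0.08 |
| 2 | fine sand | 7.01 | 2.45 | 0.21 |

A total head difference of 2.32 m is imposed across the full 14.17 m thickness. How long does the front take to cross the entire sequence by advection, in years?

With flow normal to the layers, continuity requires the same specific discharge q through every layer.
Σ(b_i/K_i) = 7.16/0.00105 + 7.01/2.45 = 6822 d.
q = Δh / Σ(b_i/K_i) = 2.32 / 6822 = 0.0003401 m/day.
In each layer the seepage velocity is v_i = q/n_i, so the layer transit time is t_i = b_i·n_i / q:
  layer 1 (sandy clay): t_1 = 7.16 × 0.08 / 0.0003401 = 1684 d
  layer 2 (fine sand): t_2 = 7.01 × 0.21 / 0.0003401 = 4329 d
Total t = Σ t_i = 6013 days = 16.46 years.

16.5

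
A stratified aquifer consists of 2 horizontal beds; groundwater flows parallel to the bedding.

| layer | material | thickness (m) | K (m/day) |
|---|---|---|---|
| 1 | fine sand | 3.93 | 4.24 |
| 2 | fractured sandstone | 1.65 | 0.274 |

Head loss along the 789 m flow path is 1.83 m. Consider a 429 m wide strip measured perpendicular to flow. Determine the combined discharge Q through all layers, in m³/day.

Flow is parallel to layering, so each bed carries its own Darcy discharge and the transmissivities add.
Σ(K_i·b_i) = 4.24×3.93 + 0.274×1.65 = 17.12 m²/day.
Hydraulic gradient i = Δh / L = 1.83 / 789 = 0.002319.
Q = Σ(K_i·b_i) · W · i = 17.12 × 429 × 0.002319 = 17.03 m³/day.

17.0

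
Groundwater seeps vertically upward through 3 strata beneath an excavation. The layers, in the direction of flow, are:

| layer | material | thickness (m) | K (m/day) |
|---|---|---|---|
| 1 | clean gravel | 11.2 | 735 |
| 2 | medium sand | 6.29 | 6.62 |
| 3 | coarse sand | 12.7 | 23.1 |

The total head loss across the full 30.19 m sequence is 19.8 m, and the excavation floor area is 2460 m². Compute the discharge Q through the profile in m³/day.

Flow is perpendicular to layering, so the layers act in series and the equivalent K is the thickness-weighted harmonic mean.
Total thickness L = 11.2 + 6.29 + 12.7 = 30.19 m.
Σ(b_i/K_i) = 11.2/735 + 6.29/6.62 + 12.7/23.1 = 1.515 d.
K_eq = L / Σ(b_i/K_i) = 30.19 / 1.515 = 19.93 m/day.
Q = K_eq · A · (Δh/L) = 19.93 × 2460 × (19.8/30.19) = 32147 m³/day.

32100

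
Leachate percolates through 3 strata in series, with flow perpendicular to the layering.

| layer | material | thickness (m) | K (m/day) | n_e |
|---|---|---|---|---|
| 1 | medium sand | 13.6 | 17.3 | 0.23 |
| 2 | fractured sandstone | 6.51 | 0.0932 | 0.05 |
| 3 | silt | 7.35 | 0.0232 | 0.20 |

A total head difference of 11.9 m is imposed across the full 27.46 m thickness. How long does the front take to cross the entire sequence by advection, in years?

0.439

With flow normal to the layers, continuity requires the same specific discharge q through every layer.
Σ(b_i/K_i) = 13.6/17.3 + 6.51/0.0932 + 7.35/0.0232 = 387.4 d.
q = Δh / Σ(b_i/K_i) = 11.9 / 387.4 = 0.03071 m/day.
In each layer the seepage velocity is v_i = q/n_i, so the layer transit time is t_i = b_i·n_i / q:
  layer 1 (medium sand): t_1 = 13.6 × 0.23 / 0.03071 = 101.8 d
  layer 2 (fractured sandstone): t_2 = 6.51 × 0.05 / 0.03071 = 10.60 d
  layer 3 (silt): t_3 = 7.35 × 0.20 / 0.03071 = 47.86 d
Total t = Σ t_i = 160.3 days = 0.4389 years.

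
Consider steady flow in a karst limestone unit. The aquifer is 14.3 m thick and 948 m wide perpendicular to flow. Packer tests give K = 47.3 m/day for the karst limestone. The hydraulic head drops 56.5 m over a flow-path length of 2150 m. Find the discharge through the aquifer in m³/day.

Cross-sectional area A = 948 × 14.3 = 13556 m².
Hydraulic gradient i = Δh / L = 56.5 / 2150 = 0.02628.
Darcy's law: Q = K · A · i = 47.30 × 13556 × 0.02628 = 16851 m³/day.

16900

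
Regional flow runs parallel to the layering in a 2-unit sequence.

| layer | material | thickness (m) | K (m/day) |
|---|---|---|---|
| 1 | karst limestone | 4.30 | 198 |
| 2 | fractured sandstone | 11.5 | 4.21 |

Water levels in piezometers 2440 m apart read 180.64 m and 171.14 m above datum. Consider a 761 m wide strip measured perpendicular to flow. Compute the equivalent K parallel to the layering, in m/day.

Flow is parallel to layering, so each bed carries its own Darcy discharge and the transmissivities add.
Σ(K_i·b_i) = 198×4.30 + 4.21×11.5 = 899.8 m²/day.
Total thickness b = 15.80 m, so K_eq = Σ(K_i·b_i)/b = 56.95 m/day.

57.0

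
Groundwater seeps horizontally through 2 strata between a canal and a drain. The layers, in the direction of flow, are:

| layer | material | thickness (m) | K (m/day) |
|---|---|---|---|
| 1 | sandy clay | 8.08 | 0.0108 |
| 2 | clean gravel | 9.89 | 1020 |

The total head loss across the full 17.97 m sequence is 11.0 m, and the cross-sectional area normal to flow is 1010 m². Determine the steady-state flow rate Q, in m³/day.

14.8

Flow is perpendicular to layering, so the layers act in series and the equivalent K is the thickness-weighted harmonic mean.
Total thickness L = 8.08 + 9.89 = 17.97 m.
Σ(b_i/K_i) = 8.08/0.0108 + 9.89/1020 = 748.2 d.
K_eq = L / Σ(b_i/K_i) = 17.97 / 748.2 = 0.02402 m/day.
Q = K_eq · A · (Δh/L) = 0.02402 × 1010 × (11.0/17.97) = 14.85 m³/day.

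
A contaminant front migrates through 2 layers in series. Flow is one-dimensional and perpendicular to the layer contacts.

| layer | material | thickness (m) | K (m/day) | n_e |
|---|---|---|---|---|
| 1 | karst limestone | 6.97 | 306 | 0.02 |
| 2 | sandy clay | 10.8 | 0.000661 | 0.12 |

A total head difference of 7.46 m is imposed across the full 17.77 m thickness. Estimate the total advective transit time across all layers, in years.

8.61

With flow normal to the layers, continuity requires the same specific discharge q through every layer.
Σ(b_i/K_i) = 6.97/306 + 10.8/0.000661 = 16339 d.
q = Δh / Σ(b_i/K_i) = 7.46 / 16339 = 0.0004566 m/day.
In each layer the seepage velocity is v_i = q/n_i, so the layer transit time is t_i = b_i·n_i / q:
  layer 1 (karst limestone): t_1 = 6.97 × 0.02 / 0.0004566 = 305.3 d
  layer 2 (sandy clay): t_2 = 10.8 × 0.12 / 0.0004566 = 2839 d
Total t = Σ t_i = 3144 days = 8.607 years.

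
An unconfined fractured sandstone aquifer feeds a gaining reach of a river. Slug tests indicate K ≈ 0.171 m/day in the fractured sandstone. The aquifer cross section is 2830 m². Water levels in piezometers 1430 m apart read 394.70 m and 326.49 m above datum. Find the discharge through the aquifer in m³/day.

23.1

Hydraulic gradient i = (394.70 − 326.49) / 1430 = 68.21 / 1430 = 0.04770.
Darcy's law: Q = K · A · i = 0.1710 × 2830 × 0.04770 = 23.08 m³/day.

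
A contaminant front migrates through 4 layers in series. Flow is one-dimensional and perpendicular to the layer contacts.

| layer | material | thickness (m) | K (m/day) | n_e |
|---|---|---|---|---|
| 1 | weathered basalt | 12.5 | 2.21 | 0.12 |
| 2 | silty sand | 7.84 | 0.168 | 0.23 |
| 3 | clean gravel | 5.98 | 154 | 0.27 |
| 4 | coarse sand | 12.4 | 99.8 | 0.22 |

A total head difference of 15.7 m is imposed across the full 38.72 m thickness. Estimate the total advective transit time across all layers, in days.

With flow normal to the layers, continuity requires the same specific discharge q through every layer.
Σ(b_i/K_i) = 12.5/2.21 + 7.84/0.168 + 5.98/154 + 12.4/99.8 = 52.49 d.
q = Δh / Σ(b_i/K_i) = 15.7 / 52.49 = 0.2991 m/day.
In each layer the seepage velocity is v_i = q/n_i, so the layer transit time is t_i = b_i·n_i / q:
  layer 1 (weathered basalt): t_1 = 12.5 × 0.12 / 0.2991 = 5.015 d
  layer 2 (silty sand): t_2 = 7.84 × 0.23 / 0.2991 = 6.028 d
  layer 3 (clean gravel): t_3 = 5.98 × 0.27 / 0.2991 = 5.398 d
  layer 4 (coarse sand): t_4 = 12.4 × 0.22 / 0.2991 = 9.120 d
Total t = Σ t_i = 25.56 days.

25.6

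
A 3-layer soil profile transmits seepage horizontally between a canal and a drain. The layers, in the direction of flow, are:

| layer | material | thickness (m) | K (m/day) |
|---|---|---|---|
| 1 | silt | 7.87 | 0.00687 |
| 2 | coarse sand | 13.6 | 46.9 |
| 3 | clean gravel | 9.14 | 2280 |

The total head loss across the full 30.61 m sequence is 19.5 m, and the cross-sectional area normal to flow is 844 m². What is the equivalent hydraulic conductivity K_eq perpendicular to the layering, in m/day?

0.0267

Flow is perpendicular to layering, so the layers act in series and the equivalent K is the thickness-weighted harmonic mean.
Total thickness L = 7.87 + 13.6 + 9.14 = 30.61 m.
Σ(b_i/K_i) = 7.87/0.00687 + 13.6/46.9 + 9.14/2280 = 1146 d.
K_eq = L / Σ(b_i/K_i) = 30.61 / 1146 = 0.02671 m/day.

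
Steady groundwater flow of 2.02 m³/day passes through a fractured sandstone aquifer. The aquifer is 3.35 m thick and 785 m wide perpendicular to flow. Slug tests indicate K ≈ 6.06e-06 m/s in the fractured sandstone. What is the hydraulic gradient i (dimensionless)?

0.00147

Convert K: 6.06e-06 m/s × 86400 = 0.5236 m/day.
Cross-sectional area A = 785 × 3.35 = 2630 m².
From Q = K·A·i, i = Q / (K·A) = 2.02 / (0.5236 × 2630) = 0.001467.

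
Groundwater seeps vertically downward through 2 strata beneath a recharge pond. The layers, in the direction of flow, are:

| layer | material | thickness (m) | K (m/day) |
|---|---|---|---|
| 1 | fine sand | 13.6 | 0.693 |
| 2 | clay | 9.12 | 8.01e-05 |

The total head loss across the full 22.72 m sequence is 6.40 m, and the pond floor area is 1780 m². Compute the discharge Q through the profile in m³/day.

Flow is perpendicular to layering, so the layers act in series and the equivalent K is the thickness-weighted harmonic mean.
Total thickness L = 13.6 + 9.12 = 22.72 m.
Σ(b_i/K_i) = 13.6/0.693 + 9.12/8.01e-05 = 1.139e+05 d.
K_eq = L / Σ(b_i/K_i) = 22.72 / 1.139e+05 = 0.0001995 m/day.
Q = K_eq · A · (Δh/L) = 0.0001995 × 1780 × (6.40/22.72) = 0.1000 m³/day.

0.100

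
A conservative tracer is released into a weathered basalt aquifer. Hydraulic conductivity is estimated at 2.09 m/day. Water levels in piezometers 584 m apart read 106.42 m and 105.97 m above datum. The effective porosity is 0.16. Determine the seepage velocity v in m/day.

0.0101

Hydraulic gradient i = (106.42 − 105.97) / 584 = 0.45 / 584 = 0.0007705.
Darcy flux q = K · i = 2.090 × 0.0007705 = 0.001610 m/day.
Seepage velocity v = q / n_e = 0.001610 / 0.16 = 0.01007 m/day.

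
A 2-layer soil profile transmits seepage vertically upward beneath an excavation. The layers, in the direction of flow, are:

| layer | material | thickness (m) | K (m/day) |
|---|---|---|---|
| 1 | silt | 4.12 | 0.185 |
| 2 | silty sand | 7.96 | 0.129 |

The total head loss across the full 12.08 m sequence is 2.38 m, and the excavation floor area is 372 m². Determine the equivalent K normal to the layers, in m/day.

Flow is perpendicular to layering, so the layers act in series and the equivalent K is the thickness-weighted harmonic mean.
Total thickness L = 4.12 + 7.96 = 12.08 m.
Σ(b_i/K_i) = 4.12/0.185 + 7.96/0.129 = 83.98 d.
K_eq = L / Σ(b_i/K_i) = 12.08 / 83.98 = 0.1439 m/day.

0.144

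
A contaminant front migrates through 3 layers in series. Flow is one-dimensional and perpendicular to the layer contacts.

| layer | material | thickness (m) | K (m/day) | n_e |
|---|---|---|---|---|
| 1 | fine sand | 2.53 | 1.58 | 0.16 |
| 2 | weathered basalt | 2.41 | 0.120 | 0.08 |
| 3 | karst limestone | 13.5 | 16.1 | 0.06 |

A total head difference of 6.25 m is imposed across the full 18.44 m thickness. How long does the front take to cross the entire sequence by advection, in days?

5.07

With flow normal to the layers, continuity requires the same specific discharge q through every layer.
Σ(b_i/K_i) = 2.53/1.58 + 2.41/0.120 + 13.5/16.1 = 22.52 d.
q = Δh / Σ(b_i/K_i) = 6.25 / 22.52 = 0.2775 m/day.
In each layer the seepage velocity is v_i = q/n_i, so the layer transit time is t_i = b_i·n_i / q:
  layer 1 (fine sand): t_1 = 2.53 × 0.16 / 0.2775 = 1.459 d
  layer 2 (weathered basalt): t_2 = 2.41 × 0.08 / 0.2775 = 0.6948 d
  layer 3 (karst limestone): t_3 = 13.5 × 0.06 / 0.2775 = 2.919 d
Total t = Σ t_i = 5.073 days.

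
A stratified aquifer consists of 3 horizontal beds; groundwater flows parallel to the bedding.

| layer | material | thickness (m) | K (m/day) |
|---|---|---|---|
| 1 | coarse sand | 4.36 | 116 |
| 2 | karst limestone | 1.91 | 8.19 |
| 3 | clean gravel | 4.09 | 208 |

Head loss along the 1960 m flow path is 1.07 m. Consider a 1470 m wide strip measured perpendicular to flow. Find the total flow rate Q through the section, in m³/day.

Flow is parallel to layering, so each bed carries its own Darcy discharge and the transmissivities add.
Σ(K_i·b_i) = 116×4.36 + 8.19×1.91 + 208×4.09 = 1372 m²/day.
Hydraulic gradient i = Δh / L = 1.07 / 1960 = 0.0005459.
Q = Σ(K_i·b_i) · W · i = 1372 × 1470 × 0.0005459 = 1101 m³/day.

1100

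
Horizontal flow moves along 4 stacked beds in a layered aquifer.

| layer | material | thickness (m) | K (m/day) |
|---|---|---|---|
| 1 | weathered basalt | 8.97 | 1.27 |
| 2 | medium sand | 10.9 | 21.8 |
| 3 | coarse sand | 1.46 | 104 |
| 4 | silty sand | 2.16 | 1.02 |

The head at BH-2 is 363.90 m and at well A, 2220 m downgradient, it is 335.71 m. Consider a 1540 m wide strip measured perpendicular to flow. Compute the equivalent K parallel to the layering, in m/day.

Flow is parallel to layering, so each bed carries its own Darcy discharge and the transmissivities add.
Σ(K_i·b_i) = 1.27×8.97 + 21.8×10.9 + 104×1.46 + 1.02×2.16 = 403.1 m²/day.
Total thickness b = 23.49 m, so K_eq = Σ(K_i·b_i)/b = 17.16 m/day.

17.2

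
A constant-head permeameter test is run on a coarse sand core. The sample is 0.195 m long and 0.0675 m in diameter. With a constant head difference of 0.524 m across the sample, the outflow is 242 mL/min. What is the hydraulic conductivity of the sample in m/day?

Cross-sectional area A = π·(d/2)² = π × (0.0675/2)² = 0.003578 m².
Convert discharge: 242 mL/min = 4.033e-06 m³/s.
Darcy's law rearranged: K = Q·L / (A·Δh) = 4.033e-06 × 0.195 / (0.003578 × 0.524) = 0.0004194 m/s = 36.24 m/day.

36.2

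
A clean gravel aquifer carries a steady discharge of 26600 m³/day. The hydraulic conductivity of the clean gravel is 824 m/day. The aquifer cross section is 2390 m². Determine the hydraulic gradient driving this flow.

From Q = K·A·i, i = Q / (K·A) = 26600 / (824.0 × 2390) = 0.01351.

0.0135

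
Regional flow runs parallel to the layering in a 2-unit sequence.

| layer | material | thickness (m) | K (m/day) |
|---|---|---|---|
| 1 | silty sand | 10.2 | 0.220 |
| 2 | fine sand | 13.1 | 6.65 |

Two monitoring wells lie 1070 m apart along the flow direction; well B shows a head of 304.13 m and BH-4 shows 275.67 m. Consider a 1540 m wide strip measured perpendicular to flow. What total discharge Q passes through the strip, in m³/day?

3660

Flow is parallel to layering, so each bed carries its own Darcy discharge and the transmissivities add.
Σ(K_i·b_i) = 0.220×10.2 + 6.65×13.1 = 89.36 m²/day.
Hydraulic gradient i = (304.13 − 275.67) / 1070 = 28.46 / 1070 = 0.02660.
Q = Σ(K_i·b_i) · W · i = 89.36 × 1540 × 0.02660 = 3660 m³/day.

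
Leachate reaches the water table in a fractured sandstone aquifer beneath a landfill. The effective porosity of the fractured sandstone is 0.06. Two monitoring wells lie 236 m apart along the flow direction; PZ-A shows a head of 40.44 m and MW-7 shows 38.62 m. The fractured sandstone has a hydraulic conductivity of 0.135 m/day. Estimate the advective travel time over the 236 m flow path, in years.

Hydraulic gradient i = (40.44 − 38.62) / 236 = 1.82 / 236 = 0.007712.
Darcy flux q = K · i = 0.1350 × 0.007712 = 0.001041 m/day.
Seepage velocity v = q / n_e = 0.001041 / 0.06 = 0.01735 m/day.
Travel time t = L / v = 236 / 0.01735 = 13601 days = 37.24 years.

37.2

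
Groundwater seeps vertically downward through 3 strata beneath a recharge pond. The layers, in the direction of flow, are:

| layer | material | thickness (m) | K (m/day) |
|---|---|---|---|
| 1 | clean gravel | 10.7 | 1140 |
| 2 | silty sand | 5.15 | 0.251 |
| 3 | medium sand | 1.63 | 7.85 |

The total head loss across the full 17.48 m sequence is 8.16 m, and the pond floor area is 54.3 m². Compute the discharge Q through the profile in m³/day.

21.4

Flow is perpendicular to layering, so the layers act in series and the equivalent K is the thickness-weighted harmonic mean.
Total thickness L = 10.7 + 5.15 + 1.63 = 17.48 m.
Σ(b_i/K_i) = 10.7/1140 + 5.15/0.251 + 1.63/7.85 = 20.73 d.
K_eq = L / Σ(b_i/K_i) = 17.48 / 20.73 = 0.8430 m/day.
Q = K_eq · A · (Δh/L) = 0.8430 × 54.3 × (8.16/17.48) = 21.37 m³/day.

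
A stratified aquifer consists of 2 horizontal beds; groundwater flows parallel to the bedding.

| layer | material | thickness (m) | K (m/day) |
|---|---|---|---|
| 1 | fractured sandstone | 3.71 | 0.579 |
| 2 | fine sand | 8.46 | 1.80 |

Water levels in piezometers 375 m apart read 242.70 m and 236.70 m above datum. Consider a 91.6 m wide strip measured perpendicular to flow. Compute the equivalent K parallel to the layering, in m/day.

1.43

Flow is parallel to layering, so each bed carries its own Darcy discharge and the transmissivities add.
Σ(K_i·b_i) = 0.579×3.71 + 1.80×8.46 = 17.38 m²/day.
Total thickness b = 12.17 m, so K_eq = Σ(K_i·b_i)/b = 1.428 m/day.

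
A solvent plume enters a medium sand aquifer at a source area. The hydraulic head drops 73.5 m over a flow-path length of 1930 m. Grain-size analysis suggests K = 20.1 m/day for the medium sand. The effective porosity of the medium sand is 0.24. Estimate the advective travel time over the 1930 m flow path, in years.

Hydraulic gradient i = Δh / L = 73.5 / 1930 = 0.03808.
Darcy flux q = K · i = 20.10 × 0.03808 = 0.7655 m/day.
Seepage velocity v = q / n_e = 0.7655 / 0.24 = 3.189 m/day.
Travel time t = L / v = 1930 / 3.189 = 605.1 days = 1.657 years.

1.66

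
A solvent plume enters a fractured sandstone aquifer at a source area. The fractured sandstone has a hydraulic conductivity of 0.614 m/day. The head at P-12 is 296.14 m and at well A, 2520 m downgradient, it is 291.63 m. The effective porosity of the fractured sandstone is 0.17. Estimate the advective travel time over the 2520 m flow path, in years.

Hydraulic gradient i = (296.14 − 291.63) / 2520 = 4.51 / 2520 = 0.001790.
Darcy flux q = K · i = 0.6140 × 0.001790 = 0.001099 m/day.
Seepage velocity v = q / n_e = 0.001099 / 0.17 = 0.006464 m/day.
Travel time t = L / v = 2520 / 0.006464 = 3.899e+05 days = 1067 years.

1070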